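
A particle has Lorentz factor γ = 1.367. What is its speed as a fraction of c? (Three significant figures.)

0.682c

β = √(1 − 1/γ²) = √(1 − 1/1.868689) = √0.464865 = 0.682.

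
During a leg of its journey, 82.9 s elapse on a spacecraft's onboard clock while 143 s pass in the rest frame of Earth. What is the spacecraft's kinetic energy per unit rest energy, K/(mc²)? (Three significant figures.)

0.725

The time-dilation ratio gives γ = 143/82.9 = 1.72497.
Since K = (γ−1)mc², K/(mc²) = 1.72497 − 1 = 0.725.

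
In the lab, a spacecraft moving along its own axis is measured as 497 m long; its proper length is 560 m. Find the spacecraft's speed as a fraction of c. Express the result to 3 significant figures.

Length contraction gives γ = L₀/L = 560/497 = 1.1268.
β = √(1 − 1/γ²) = √0.212399 = 0.461.

0.461c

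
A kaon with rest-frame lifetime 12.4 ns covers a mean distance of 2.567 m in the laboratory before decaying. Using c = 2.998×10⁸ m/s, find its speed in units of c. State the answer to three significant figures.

0.568c

d = βγcτ ⇒ βγ = d/(cτ) = 2.567 m / (3.71752 m) = 0.69051.
β = (βγ)/√(1+(βγ)²) = 0.69051/√1.476804 = 0.568.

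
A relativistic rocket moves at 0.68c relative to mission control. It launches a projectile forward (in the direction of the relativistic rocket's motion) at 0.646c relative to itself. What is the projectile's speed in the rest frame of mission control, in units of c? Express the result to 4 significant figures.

Relativistic velocity addition: u = (u' + v)/(1 + u'v/c²), with u' = 0.646c and v = 0.68c.
Numerator: 0.646 + 0.68 = 1.326. Denominator: 1 + (0.646)(0.68) = 1.43928.
u = 1.326/1.43928 = 0.92129, so the speed is 0.9213c.

0.9213c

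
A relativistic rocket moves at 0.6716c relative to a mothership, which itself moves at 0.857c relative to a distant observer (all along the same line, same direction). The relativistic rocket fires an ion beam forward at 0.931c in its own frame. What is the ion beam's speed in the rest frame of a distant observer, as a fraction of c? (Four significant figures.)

Compose velocities in two stages. Stage 1 (into S'): u₁ = (0.931+0.6716)/(1+0.931×0.6716) = 0.98606.
Stage 2 (into S): u = (0.98606+0.857)/(1+0.98606×0.857) = 0.99892, so the speed is 0.9989c.

0.9989c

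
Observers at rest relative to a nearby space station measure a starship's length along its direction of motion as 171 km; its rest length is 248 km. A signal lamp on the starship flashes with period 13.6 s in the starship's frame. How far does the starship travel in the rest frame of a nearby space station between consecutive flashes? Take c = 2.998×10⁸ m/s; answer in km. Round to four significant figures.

Length contraction gives γ = L₀/L = 248/171 = 1.45029.
β = √(1 − 1/γ²) = 0.72427. Lab-frame period = γτ = 1.45029×13.6 s = 19.724 s. Distance = βc × γτ = 0.72427 × 2.998×10⁸ m/s × 19.724 s = 4.2828×10^9 m = 4.283×10^6 km.

4.283×10^6 km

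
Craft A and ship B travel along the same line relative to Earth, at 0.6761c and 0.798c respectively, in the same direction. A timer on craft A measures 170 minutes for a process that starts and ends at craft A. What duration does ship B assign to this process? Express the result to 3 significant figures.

Transform craft A's velocity into ship B's frame: (0.6761 − 0.798)/(1 − 0.6761·0.798) = −0.1219/0.4604722, so the relative speed is 0.26473c.
At |u| = 0.26473c, γ = (1 − 0.070082)^(−1/2) = 1.037.
The clock on craft A records proper time, so ship B measures Δt = γΔτ = 1.037 × 170 = 176 minutes.

176 minutes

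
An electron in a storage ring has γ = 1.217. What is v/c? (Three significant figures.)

β = √(1 − 1/γ²) = √(1 − 1/1.481089) = √0.324821 = 0.570.

0.570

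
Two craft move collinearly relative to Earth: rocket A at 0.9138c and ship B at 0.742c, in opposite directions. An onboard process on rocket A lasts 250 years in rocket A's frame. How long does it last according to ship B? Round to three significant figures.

1540 years

The velocity of rocket A relative to ship B is (0.9138 + 0.742)c / (1 + 0.9138×0.742) = 0.98675c; relative speed 0.98675c.
γ for this relative speed: γ = 1/√(1 − 0.973676) = 6.1635.
The clock on rocket A records proper time, so ship B measures Δt = γΔτ = 6.1635 × 250 = 1540 years.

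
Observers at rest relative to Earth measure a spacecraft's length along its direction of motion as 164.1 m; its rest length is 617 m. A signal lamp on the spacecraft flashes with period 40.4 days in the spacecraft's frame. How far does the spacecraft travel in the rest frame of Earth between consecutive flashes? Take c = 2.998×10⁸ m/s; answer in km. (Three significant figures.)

3.79×10^12 km

From L = L₀/γ: γ = 617/164.1 = 3.7599.
β = √(1 − 1/γ²) = 0.96398. Lab-frame period = γτ = 3.7599×40.4 days = 151.9 days. Distance = βc × γτ = 0.96398 × 2.998×10⁸ m/s × 13124160 s = 3.7929×10^15 m = 3.79×10^12 km.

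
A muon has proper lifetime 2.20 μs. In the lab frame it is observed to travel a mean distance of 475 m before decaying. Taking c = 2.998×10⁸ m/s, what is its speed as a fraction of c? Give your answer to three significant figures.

0.584c

Lab distance = (lab lifetime)·v = γτ·βc, so βγ = d/(cτ) = 475.0/(2.998×10⁸ × 2.200×10^-6) = 0.72018.
With βγ = 0.72018: γ² = 1 + (βγ)² = 1.518659, and β = (βγ)/γ = 0.72018/1.23234 = 0.584.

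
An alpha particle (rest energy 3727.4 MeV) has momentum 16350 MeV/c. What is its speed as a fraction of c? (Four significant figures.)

0.9750c

pc/(mc²) = 16350/3727.4 = 4.3864 = βγ = β/√(1−β²).
So β² = x²/(1 + x²) with x = 4.3864: x² = 19.2405, β² = 19.2405/20.2405 = 0.950594, β = 0.9750.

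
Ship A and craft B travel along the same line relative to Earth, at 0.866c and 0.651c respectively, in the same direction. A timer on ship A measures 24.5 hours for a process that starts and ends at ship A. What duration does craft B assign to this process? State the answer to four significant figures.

28.16 hours

Transform ship A's velocity into craft B's frame: (0.866 − 0.651)/(1 − 0.866·0.651) = 0.215/0.436234, so the relative speed is 0.49285c.
γ for this relative speed: γ = 1/√(1 − 0.242901) = 1.1493.
Ship A's interval is proper; time dilation gives Δt_B = γΔτ = 1.1493 × 24.5 hours = 28.16 hours.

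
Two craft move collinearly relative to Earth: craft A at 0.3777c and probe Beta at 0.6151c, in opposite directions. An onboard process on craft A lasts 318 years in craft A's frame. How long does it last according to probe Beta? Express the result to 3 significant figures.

537 years

Transform craft A's velocity into probe Beta's frame: (0.3777 + 0.6151)/(1 + 0.3777·0.6151) = 0.9928/1.23232327, so the relative speed is 0.80563c.
At |u| = 0.80563c, γ = (1 − 0.64904)^(−1/2) = 1.688.
The clock on craft A records proper time, so probe Beta measures Δt = γΔτ = 1.688 × 318 = 537 years.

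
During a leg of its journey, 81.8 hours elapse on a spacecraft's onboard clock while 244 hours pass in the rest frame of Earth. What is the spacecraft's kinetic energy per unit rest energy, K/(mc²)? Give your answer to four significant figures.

γ = Δt/Δτ = 244/81.8 = 2.98289.
K/(mc²) = γ − 1 = 2.98289 − 1 = 1.983.

1.983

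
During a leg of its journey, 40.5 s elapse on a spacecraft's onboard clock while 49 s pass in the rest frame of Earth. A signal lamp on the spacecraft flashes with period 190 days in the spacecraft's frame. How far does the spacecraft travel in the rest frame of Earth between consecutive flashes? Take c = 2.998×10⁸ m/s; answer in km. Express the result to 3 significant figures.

From Δt = γΔτ: γ = 49/40.5 = 1.20988.
β = √(1 − 1/γ²) = 0.5629. Lab-frame period = γτ = 1.20988×190 days = 229.88 days. Distance = βc × γτ = 0.5629 × 2.998×10⁸ m/s × 19861632 s = 3.3518×10^15 m = 3.35×10^12 km.

3.35×10^12 km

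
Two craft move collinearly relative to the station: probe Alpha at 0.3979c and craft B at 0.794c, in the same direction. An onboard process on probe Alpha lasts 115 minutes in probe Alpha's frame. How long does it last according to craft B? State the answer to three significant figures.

Transform probe Alpha's velocity into craft B's frame: (0.3979 − 0.794)/(1 − 0.3979·0.794) = −0.3961/0.6840674, so the relative speed is 0.57904c.
At |u| = 0.57904c, γ = (1 − 0.335287)^(−1/2) = 1.2265.
The clock on probe Alpha records proper time, so craft B measures Δt = γΔτ = 1.2265 × 115 = 141 minutes.

141 minutes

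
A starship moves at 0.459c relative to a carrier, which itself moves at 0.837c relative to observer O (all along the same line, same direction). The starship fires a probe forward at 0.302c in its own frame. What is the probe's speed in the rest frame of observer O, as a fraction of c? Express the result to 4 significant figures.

0.9653c

Compose velocities in two stages. Stage 1 (into S'): u₁ = (0.302+0.459)/(1+0.302×0.459) = 0.66835.
Stage 2 (into S): u = (0.66835+0.837)/(1+0.66835×0.837) = 0.96533, so the speed is 0.9653c.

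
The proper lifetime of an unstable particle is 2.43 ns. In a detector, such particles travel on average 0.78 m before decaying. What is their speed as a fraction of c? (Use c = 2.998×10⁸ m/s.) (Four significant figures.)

0.7308c

Let x = d/(cτ) = 0.7800 m / (2.998×10⁸ m/s × 2.430×10^-9 s) = 1.0707. Since d = βγcτ, x = βγ = β/√(1−β²).
Solving: β² = x²/(1+x²) = 1.1464/2.1464 = 0.534104, so β = 0.7308.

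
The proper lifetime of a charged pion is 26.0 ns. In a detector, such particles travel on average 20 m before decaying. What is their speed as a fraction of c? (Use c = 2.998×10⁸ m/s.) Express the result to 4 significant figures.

0.9317c

Lab distance = (lab lifetime)·v = γτ·βc, so βγ = d/(cτ) = 20.00/(2.998×10⁸ × 2.600×10^-8) = 2.5658.
With βγ = 2.5658: γ² = 1 + (βγ)² = 7.58333, and β = (βγ)/γ = 2.5658/2.75378 = 0.9317.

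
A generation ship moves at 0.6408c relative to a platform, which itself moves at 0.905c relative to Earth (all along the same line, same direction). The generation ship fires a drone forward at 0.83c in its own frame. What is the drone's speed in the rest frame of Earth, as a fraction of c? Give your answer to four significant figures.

0.9980c

Apply u = (u'+v)/(1+u'v) twice. Drone in the platform frame: (0.83+0.6408)/(1+0.83·0.6408) = 1.4708/1.531864 = 0.96014c.
That velocity, transformed to the rest frame of Earth: (0.96014+0.905)/(1+0.96014·0.905) = 1.86514/1.8689267 = 0.99797c.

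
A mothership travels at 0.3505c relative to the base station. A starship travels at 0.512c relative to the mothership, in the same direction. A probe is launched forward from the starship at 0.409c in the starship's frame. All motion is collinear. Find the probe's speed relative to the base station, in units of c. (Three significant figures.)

0.878c

First combine the probe and starship (S''→S'): u₁ = (0.409 + 0.512)/(1 + 0.409×0.512) = 0.921/1.209408 = 0.76153.
Then combine with the mothership (S'→S): u = (0.76153 + 0.3505)/(1 + 0.76153×0.3505) = 1.11203/1.266916265 = 0.87775.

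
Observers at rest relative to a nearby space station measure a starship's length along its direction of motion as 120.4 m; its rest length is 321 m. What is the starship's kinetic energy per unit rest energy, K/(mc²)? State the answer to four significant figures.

Length contraction gives γ = L₀/L = 321/120.4 = 2.66611.
Since K = (γ−1)mc², K/(mc²) = 2.66611 − 1 = 1.666.

1.666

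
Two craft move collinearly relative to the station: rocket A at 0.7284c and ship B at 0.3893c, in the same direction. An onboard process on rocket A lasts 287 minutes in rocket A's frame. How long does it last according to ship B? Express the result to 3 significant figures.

The velocity of rocket A relative to ship B is (0.7284 − 0.3893)c / (1 − 0.7284×0.3893) = 0.47332c; relative speed 0.47332c.
At |u| = 0.47332c, γ = (1 − 0.224032)^(−1/2) = 1.1352.
The clock on rocket A records proper time, so ship B measures Δt = γΔτ = 1.1352 × 287 = 326 minutes.

326 minutes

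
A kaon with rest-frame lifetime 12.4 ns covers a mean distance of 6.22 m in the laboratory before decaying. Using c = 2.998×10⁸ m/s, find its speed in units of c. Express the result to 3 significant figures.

0.858c

Let x = d/(cτ) = 6.220 m / (2.998×10⁸ m/s × 1.240×10^-8 s) = 1.6732. Since d = βγcτ, x = βγ = β/√(1−β²).
Solving: β² = x²/(1+x²) = 2.7996/3.7996 = 0.736814, so β = 0.858.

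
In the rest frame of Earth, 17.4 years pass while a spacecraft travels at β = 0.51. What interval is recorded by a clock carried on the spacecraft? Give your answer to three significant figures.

15.0 years

β² = 0.2601, so γ = 1/√0.7399 = 1.1626.
The moving clock records proper time: Δτ = Δt/γ = 17.4/1.1626 = 15.0 years.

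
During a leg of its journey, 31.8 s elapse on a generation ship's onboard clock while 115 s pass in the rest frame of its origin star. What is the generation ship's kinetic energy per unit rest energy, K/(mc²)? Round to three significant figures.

γ = Δt/Δτ = 115/31.8 = 3.61635.
Since K = (γ−1)mc², K/(mc²) = 3.61635 − 1 = 2.62.

2.62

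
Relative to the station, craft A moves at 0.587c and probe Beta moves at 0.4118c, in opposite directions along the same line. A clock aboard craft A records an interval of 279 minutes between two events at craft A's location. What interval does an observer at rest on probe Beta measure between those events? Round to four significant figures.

469.6 minutes

Speed of craft A in probe Beta's frame: u = (v_A + v_B)/(1 + v_A v_B/c²) = (0.587 + 0.4118)/(1 + 0.587×0.4118) = 0.9988/1.2417266 = 0.80436; |u| = 0.80436c.
γ for this relative speed: γ = 1/√(1 − 0.646995) = 1.6831.
The clock on craft A records proper time, so probe Beta measures Δt = γΔτ = 1.6831 × 279 = 469.6 minutes.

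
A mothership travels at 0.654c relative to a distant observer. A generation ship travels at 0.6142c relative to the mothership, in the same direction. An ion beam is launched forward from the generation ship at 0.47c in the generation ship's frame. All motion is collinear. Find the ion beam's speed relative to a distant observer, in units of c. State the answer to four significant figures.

0.9646c

Compose velocities in two stages. Stage 1 (into S'): u₁ = (0.47+0.6142)/(1+0.47×0.6142) = 0.84133.
Stage 2 (into S): u = (0.84133+0.654)/(1+0.84133×0.654) = 0.96459, so the speed is 0.9646c.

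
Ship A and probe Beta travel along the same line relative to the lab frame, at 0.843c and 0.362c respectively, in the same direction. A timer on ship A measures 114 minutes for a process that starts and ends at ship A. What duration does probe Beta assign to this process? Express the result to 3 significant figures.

The velocity of ship A relative to probe Beta is (0.843 − 0.362)c / (1 − 0.843×0.362) = 0.69225c; relative speed 0.69225c.
γ for this relative speed: γ = 1/√(1 − 0.47921) = 1.3857.
Ship A's interval is proper; time dilation gives Δt_B = γΔτ = 1.3857 × 114 minutes = 158 minutes.

158 minutes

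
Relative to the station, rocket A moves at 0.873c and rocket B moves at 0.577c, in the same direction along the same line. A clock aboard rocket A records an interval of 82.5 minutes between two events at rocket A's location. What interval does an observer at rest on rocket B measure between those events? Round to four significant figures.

Transform rocket A's velocity into rocket B's frame: (0.873 − 0.577)/(1 − 0.873·0.577) = 0.296/0.496279, so the relative speed is 0.59644c.
At |u| = 0.59644c, γ = (1 − 0.355741)^(−1/2) = 1.2459.
The clock on rocket A records proper time, so rocket B measures Δt = γΔτ = 1.2459 × 82.5 = 102.8 minutes.

102.8 minutes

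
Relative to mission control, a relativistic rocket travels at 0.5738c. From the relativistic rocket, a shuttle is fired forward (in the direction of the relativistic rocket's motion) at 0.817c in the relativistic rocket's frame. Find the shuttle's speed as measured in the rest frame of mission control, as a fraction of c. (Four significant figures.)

In units of c, u = (u' + v)/(1 + u'v) with u' = 0.817 and v = 0.5738.
Numerator: 0.817 + 0.5738 = 1.3908. Denominator: 1 + (0.817)(0.5738) = 1.4687946.
u = 1.3908/1.4687946 = 0.9469, so the speed is 0.9469c.

0.9469c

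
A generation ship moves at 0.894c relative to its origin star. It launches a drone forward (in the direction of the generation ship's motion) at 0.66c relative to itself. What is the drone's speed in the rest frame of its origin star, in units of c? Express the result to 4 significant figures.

0.9773c

In units of c, u = (u' + v)/(1 + u'v) with u' = 0.66 and v = 0.894.
Numerator: 0.66 + 0.894 = 1.554. Denominator: 1 + (0.66)(0.894) = 1.59004.
u = 1.554/1.59004 = 0.97733, so the speed is 0.9773c.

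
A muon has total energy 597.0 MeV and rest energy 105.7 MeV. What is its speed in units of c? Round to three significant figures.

Total energy E = γmc² gives γ = 597.0/105.7 = 5.6481.
Hence β = √(1 − 1/γ²) = √(1 − 0.0313469) = √0.9686531 = 0.984.

0.984c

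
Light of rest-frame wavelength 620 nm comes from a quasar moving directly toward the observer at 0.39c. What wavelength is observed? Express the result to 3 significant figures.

Relativistic Doppler for wavelength: λ_obs = λ_src · √((1−β)/(1+β)).
With β = 0.39: factor = √(0.61/1.39) = 0.66246.
λ_obs = 620 × 0.66246 = 411 nm.

411 nm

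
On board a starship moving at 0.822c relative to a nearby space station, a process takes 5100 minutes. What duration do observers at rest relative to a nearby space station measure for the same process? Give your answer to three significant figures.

With β = 0.822, γ = 1/√(1 − 0.822²) = 1/√0.324316 = 1.756.
The onboard clock measures proper time, so the interval in the rest frame of a nearby space station is dilated: Δt = γ·Δτ = 1.756 × 5100 minutes = 8960 minutes.

8960 minutes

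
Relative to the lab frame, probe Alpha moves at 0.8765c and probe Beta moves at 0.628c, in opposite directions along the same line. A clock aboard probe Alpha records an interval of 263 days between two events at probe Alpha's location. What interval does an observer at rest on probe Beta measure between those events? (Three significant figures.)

1090 days

The velocity of probe Alpha relative to probe Beta is (0.8765 + 0.628)c / (1 + 0.8765×0.628) = 0.97037c; relative speed 0.97037c.
At |u| = 0.97037c, γ = (1 − 0.941618)^(−1/2) = 4.1387.
The clock on probe Alpha records proper time, so probe Beta measures Δt = γΔτ = 4.1387 × 263 = 1090 days.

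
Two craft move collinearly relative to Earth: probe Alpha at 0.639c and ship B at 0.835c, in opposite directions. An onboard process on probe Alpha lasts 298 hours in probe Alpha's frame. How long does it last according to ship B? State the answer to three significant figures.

Transform probe Alpha's velocity into ship B's frame: (0.639 + 0.835)/(1 + 0.639·0.835) = 1.474/1.533565, so the relative speed is 0.96116c.
At |u| = 0.96116c, γ = (1 − 0.923829)^(−1/2) = 3.6233.
The clock on probe Alpha records proper time, so ship B measures Δt = γΔτ = 3.6233 × 298 = 1080 hours.

1080 hours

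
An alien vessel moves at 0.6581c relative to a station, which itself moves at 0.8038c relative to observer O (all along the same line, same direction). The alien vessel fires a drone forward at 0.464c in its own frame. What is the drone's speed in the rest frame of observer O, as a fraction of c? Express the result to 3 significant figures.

Apply u = (u'+v)/(1+u'v) twice. Drone in the station frame: (0.464+0.6581)/(1+0.464·0.6581) = 1.1221/1.3053584 = 0.85961c.
That velocity, transformed to the rest frame of observer O: (0.85961+0.8038)/(1+0.85961·0.8038) = 1.66341/1.690954518 = 0.98371c.

0.984c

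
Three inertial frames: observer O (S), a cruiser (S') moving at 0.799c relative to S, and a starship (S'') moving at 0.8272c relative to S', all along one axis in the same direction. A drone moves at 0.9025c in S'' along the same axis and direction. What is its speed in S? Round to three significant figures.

0.999c

First combine the drone and starship (S''→S'): u₁ = (0.9025 + 0.8272)/(1 + 0.9025×0.8272) = 1.7297/1.746548 = 0.99035.
Then combine with the cruiser (S'→S): u = (0.99035 + 0.799)/(1 + 0.99035×0.799) = 1.78935/1.79128965 = 0.99892.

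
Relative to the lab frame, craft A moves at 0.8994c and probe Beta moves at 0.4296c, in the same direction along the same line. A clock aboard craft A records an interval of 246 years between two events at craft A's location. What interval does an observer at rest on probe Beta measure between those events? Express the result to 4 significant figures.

382.4 years

Speed of craft A in probe Beta's frame: u = (v_A − v_B)/(1 − v_A v_B/c²) = (0.8994 − 0.4296)/(1 − 0.8994×0.4296) = 0.4698/0.61361776 = 0.76562; |u| = 0.76562c.
γ for this relative speed: γ = 1/√(1 − 0.586174) = 1.5545.
Craft A's interval is proper; time dilation gives Δt_B = γΔτ = 1.5545 × 246 years = 382.4 years.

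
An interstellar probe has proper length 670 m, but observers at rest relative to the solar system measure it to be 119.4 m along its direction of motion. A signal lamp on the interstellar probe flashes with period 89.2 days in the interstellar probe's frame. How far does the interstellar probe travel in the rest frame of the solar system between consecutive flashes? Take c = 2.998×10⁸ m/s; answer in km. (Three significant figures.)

1.28×10^13 km

Length contraction gives γ = L₀/L = 670/119.4 = 5.61139.
β = √(1 − 1/γ²) = 0.98399. Lab-frame period = γτ = 5.61139×89.2 days = 500.54 days. Distance = βc × γτ = 0.98399 × 2.998×10⁸ m/s × 43246656 s = 1.2758×10^16 m = 1.28×10^13 km.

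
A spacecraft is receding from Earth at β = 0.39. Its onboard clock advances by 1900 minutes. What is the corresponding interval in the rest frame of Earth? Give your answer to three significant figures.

Lorentz factor: γ = (1 − 0.1521)^(−1/2) = 1.086.
Time dilation: Δt = γ·Δτ = 1.086 × 1900 = 2060 minutes.

2060 minutes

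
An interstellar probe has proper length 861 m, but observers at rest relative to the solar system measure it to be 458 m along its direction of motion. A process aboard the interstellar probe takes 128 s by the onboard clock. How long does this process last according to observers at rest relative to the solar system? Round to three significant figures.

From L = L₀/γ: γ = 861/458 = 1.87991.
Δt = γΔτ = 1.87991 × 128 = 241 s.

241 s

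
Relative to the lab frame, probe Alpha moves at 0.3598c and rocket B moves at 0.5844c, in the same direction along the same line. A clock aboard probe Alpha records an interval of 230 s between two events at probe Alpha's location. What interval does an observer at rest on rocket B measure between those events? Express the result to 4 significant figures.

The velocity of probe Alpha relative to rocket B is (0.3598 − 0.5844)c / (1 − 0.3598×0.5844) = −0.2844c; relative speed 0.2844c.
γ for this relative speed: γ = 1/√(1 − 0.0808834) = 1.0431.
Probe Alpha's interval is proper; time dilation gives Δt_B = γΔτ = 1.0431 × 230 s = 239.9 s.

239.9 s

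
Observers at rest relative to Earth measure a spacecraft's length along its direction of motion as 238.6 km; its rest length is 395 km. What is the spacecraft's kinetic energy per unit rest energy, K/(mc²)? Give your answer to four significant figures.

Length contraction gives γ = L₀/L = 395/238.6 = 1.65549.
Since K = (γ−1)mc², K/(mc²) = 1.65549 − 1 = 0.6555.

0.6555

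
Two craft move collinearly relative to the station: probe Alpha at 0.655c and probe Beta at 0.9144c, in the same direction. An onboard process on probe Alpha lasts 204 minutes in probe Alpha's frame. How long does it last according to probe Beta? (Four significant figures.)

267.5 minutes

Transform probe Alpha's velocity into probe Beta's frame: (0.655 − 0.9144)/(1 − 0.655·0.9144) = −0.2594/0.401068, so the relative speed is 0.64677c.
At |u| = 0.64677c, γ = (1 − 0.418311)^(−1/2) = 1.3112.
Probe Alpha's interval is proper; time dilation gives Δt_B = γΔτ = 1.3112 × 204 minutes = 267.5 minutes.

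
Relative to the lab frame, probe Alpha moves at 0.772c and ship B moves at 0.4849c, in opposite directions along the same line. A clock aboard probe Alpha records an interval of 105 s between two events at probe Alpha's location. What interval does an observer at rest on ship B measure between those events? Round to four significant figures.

259.6 s

The velocity of probe Alpha relative to ship B is (0.772 + 0.4849)c / (1 + 0.772×0.4849) = 0.91455c; relative speed 0.91455c.
γ for this relative speed: γ = 1/√(1 − 0.836402) = 2.4724.
Probe Alpha's interval is proper; time dilation gives Δt_B = γΔτ = 2.4724 × 105 s = 259.6 s.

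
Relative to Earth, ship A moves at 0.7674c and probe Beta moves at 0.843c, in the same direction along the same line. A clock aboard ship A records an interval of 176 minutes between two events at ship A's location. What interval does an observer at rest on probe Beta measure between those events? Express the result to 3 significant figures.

Speed of ship A in probe Beta's frame: u = (v_A − v_B)/(1 − v_A v_B/c²) = (0.7674 − 0.843)/(1 − 0.7674×0.843) = −0.0756/0.3530818 = −0.21411; |u| = 0.21411c.
At |u| = 0.21411c, γ = (1 − 0.0458431)^(−1/2) = 1.0237.
The clock on ship A records proper time, so probe Beta measures Δt = γΔτ = 1.0237 × 176 = 180 minutes.

180 minutes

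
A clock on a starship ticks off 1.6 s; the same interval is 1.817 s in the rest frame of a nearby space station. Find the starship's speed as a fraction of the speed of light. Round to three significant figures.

γ = Δt/Δτ = 1.817/1.6 = 1.1356.
β = √(1 − 1/γ²) = √(1 − 0.775442) = √0.224558 = 0.474.

0.474c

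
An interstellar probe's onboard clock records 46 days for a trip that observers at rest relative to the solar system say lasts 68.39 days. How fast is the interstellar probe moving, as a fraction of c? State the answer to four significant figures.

0.7400c

γ = Δt/Δτ = 68.39/46 = 1.4867.
β = √(1 − 1/γ²) = √(1 − 0.452432) = √0.547568 = 0.7400.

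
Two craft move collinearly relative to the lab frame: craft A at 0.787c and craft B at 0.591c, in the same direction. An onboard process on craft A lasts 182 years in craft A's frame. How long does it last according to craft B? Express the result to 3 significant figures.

Transform craft A's velocity into craft B's frame: (0.787 − 0.591)/(1 − 0.787·0.591) = 0.196/0.534883, so the relative speed is 0.36644c.
At |u| = 0.36644c, γ = (1 − 0.134278)^(−1/2) = 1.0748.
Craft A's interval is proper; time dilation gives Δt_B = γΔτ = 1.0748 × 182 years = 196 years.

196 years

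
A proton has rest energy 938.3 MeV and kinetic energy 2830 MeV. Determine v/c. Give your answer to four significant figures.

0.9685

K = (γ−1)mc², so γ = 1 + 2830/938.3 = 4.0161.
Then v/c = √(1 − γ⁻²) = √(1 − 0.0619999) = √0.9380001 = 0.9685.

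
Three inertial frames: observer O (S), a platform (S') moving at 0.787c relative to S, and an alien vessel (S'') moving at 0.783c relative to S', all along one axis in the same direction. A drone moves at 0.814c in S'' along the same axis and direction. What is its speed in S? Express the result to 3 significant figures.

0.997c

First combine the drone and alien vessel (S''→S'): u₁ = (0.814 + 0.783)/(1 + 0.814×0.783) = 1.597/1.637362 = 0.97535.
Then combine with the platform (S'→S): u = (0.97535 + 0.787)/(1 + 0.97535×0.787) = 1.76235/1.76760045 = 0.99703.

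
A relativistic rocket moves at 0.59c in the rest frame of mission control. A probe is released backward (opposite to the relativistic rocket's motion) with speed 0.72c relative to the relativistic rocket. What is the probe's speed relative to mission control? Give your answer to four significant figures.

In units of c, u = (u' + v)/(1 + u'v) with u' = −0.72 and v = 0.59.
Numerator: −0.72 + 0.59 = −0.13. Denominator: 1 + (−0.72)(0.59) = 0.5752.
u = −0.13/0.5752 = −0.22601, so the speed is 0.2260c.

0.2260c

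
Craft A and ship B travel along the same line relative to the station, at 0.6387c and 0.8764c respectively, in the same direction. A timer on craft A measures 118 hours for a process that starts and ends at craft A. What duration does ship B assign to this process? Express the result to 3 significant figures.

140 hours

Transform craft A's velocity into ship B's frame: (0.6387 − 0.8764)/(1 − 0.6387·0.8764) = −0.2377/0.44024332, so the relative speed is 0.53993c.
At |u| = 0.53993c, γ = (1 − 0.291524)^(−1/2) = 1.1881.
The clock on craft A records proper time, so ship B measures Δt = γΔτ = 1.1881 × 118 = 140 hours.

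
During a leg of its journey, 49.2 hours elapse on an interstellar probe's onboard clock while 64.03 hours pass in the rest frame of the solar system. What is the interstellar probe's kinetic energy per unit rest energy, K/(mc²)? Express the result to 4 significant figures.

0.3014

From Δt = γΔτ: γ = 64.03/49.2 = 1.30142.
Since K = (γ−1)mc², K/(mc²) = 1.30142 − 1 = 0.3014.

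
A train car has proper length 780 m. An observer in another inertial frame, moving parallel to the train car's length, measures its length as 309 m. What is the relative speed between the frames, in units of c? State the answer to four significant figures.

Length contraction gives γ = L₀/L = 780/309 = 2.5243.
β = √(1 − 1/γ²) = √0.843066 = 0.9182.

0.9182c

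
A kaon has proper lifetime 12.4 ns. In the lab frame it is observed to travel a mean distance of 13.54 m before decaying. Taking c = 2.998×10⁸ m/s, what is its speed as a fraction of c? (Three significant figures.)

d = βγcτ ⇒ βγ = d/(cτ) = 13.54 m / (3.71752 m) = 3.6422.
β = (βγ)/√(1+(βγ)²) = 3.6422/√14.2656 = 0.964.

0.964c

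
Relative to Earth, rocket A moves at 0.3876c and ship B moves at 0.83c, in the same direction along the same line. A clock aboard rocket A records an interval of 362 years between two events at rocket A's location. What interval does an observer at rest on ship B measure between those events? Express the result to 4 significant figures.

477.6 years

Speed of rocket A in ship B's frame: u = (v_A − v_B)/(1 − v_A v_B/c²) = (0.3876 − 0.83)/(1 − 0.3876×0.83) = −0.4424/0.678292 = −0.65223; |u| = 0.65223c.
γ for this relative speed: γ = 1/√(1 − 0.425404) = 1.3192.
Rocket A's interval is proper; time dilation gives Δt_B = γΔτ = 1.3192 × 362 years = 477.6 years.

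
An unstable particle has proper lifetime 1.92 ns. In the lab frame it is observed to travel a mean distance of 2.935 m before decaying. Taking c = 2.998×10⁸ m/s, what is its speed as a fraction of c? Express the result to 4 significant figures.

0.9813c

d = βγcτ ⇒ βγ = d/(cτ) = 2.935 m / (0.575616 m) = 5.0989.
β = (βγ)/√(1+(βγ)²) = 5.0989/√26.9988 = 0.9813.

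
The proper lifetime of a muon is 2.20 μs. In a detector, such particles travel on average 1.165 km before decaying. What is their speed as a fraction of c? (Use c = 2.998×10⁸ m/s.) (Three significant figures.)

0.870c

d = βγcτ ⇒ βγ = d/(cτ) = 1165 m / (659.56 m) = 1.7663.
β = (βγ)/√(1+(βγ)²) = 1.7663/√4.11982 = 0.870.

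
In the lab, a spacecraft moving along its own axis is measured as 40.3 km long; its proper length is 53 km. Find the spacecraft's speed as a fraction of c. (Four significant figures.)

Length contraction gives γ = L₀/L = 53/40.3 = 1.3151.
β = √(1 − 1/γ²) = √0.421794 = 0.6495.

0.6495c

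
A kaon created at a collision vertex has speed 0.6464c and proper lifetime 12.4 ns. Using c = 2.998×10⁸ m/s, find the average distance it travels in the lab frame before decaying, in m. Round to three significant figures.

γ = 1/√(1 − β²) = 1/√(1 − 0.41783296) = 1/√0.58216704 = 1/0.762999 = 1.3106.
Lab-frame lifetime: Δt = γτ = 1.3106 × 12.4 ns = 16.251 ns.
Distance: d = vΔt = 0.6464 × 2.998×10⁸ m/s × 1.6251×10^-8 s = 3.15 m.

3.15 m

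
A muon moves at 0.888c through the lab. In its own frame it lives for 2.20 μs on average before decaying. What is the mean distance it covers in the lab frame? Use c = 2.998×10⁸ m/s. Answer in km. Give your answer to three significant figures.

1.27 km

With β = 0.888, γ = 1/√(1 − 0.888²) = 1/√0.211456 = 2.1747.
Lab-frame lifetime: Δt = γτ = 2.1747 × 2.20 μs = 4.7843 μs.
Distance: d = vΔt = 0.888 × 2.998×10⁸ m/s × 4.7843×10^-6 s = 1270 m = 1.27 km.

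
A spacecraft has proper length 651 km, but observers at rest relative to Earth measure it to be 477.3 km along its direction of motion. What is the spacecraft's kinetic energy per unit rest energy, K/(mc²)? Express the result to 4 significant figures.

From L = L₀/γ: γ = 651/477.3 = 1.36392.
Since K = (γ−1)mc², K/(mc²) = 1.36392 − 1 = 0.3639.

0.3639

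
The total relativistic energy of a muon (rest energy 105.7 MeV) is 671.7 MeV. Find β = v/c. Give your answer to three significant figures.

0.988

γ = E/(mc²) = 671.7/105.7 = 6.3548.
β = √(1 − 1/γ²) = √(1 − 0.0247626) = √0.9752374 = 0.988.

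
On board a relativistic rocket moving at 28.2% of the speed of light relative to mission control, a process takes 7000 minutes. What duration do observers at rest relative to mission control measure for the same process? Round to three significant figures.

7300 minutes

Lorentz factor: γ = (1 − 0.079524)^(−1/2) = 1.0423.
Time dilation: Δt = γ·Δτ = 1.0423 × 7000 = 7300 minutes.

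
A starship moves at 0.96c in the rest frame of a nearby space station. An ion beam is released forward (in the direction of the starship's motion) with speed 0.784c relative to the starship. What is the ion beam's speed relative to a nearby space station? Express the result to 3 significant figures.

0.995c

Relativistic velocity addition: u = (u' + v)/(1 + u'v/c²), with u' = 0.784c and v = 0.96c.
Numerator: 0.784 + 0.96 = 1.744. Denominator: 1 + (0.784)(0.96) = 1.75264.
u = 1.744/1.75264 = 0.99507, so the speed is 0.995c.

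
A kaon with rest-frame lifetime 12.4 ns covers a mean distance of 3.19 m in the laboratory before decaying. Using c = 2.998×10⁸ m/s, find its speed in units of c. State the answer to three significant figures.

Lab distance = (lab lifetime)·v = γτ·βc, so βγ = d/(cτ) = 3.190/(2.998×10⁸ × 1.240×10^-8) = 0.8581.
With βγ = 0.8581: γ² = 1 + (βγ)² = 1.736336, and β = (βγ)/γ = 0.8581/1.3177 = 0.651.

0.651c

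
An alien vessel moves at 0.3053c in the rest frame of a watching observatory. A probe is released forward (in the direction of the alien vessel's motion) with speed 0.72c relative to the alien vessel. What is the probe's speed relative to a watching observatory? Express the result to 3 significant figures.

0.841c

In units of c, u = (u' + v)/(1 + u'v) with u' = 0.72 and v = 0.3053.
Numerator: 0.72 + 0.3053 = 1.0253. Denominator: 1 + (0.72)(0.3053) = 1.219816.
u = 1.0253/1.219816 = 0.84054, so the speed is 0.841c.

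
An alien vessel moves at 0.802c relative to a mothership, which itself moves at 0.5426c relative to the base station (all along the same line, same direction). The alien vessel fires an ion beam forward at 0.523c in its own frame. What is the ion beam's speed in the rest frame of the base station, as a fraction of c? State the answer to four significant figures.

0.9798c

Apply u = (u'+v)/(1+u'v) twice. Ion beam in the mothership frame: (0.523+0.802)/(1+0.523·0.802) = 1.325/1.419446 = 0.93346c.
That velocity, transformed to the rest frame of the base station: (0.93346+0.5426)/(1+0.93346·0.5426) = 1.47606/1.506495396 = 0.9798c.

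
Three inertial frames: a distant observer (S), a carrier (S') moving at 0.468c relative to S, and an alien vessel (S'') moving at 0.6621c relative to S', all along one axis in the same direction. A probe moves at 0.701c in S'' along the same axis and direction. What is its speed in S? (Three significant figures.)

0.974c

Compose velocities in two stages. Stage 1 (into S'): u₁ = (0.701+0.6621)/(1+0.701×0.6621) = 0.931.
Stage 2 (into S): u = (0.931+0.468)/(1+0.931×0.468) = 0.97443, so the speed is 0.974c.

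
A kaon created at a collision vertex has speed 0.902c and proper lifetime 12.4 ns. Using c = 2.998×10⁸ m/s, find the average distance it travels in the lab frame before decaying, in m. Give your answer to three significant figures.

γ = 1/√(1 − β²) = 1/√(1 − 0.813604) = 1/√0.186396 = 1/0.431736 = 2.3162.
Lab-frame lifetime: Δt = γτ = 2.3162 × 12.4 ns = 28.721 ns.
Distance: d = vΔt = 0.902 × 2.998×10⁸ m/s × 2.8721×10^-8 s = 7.77 m.

7.77 m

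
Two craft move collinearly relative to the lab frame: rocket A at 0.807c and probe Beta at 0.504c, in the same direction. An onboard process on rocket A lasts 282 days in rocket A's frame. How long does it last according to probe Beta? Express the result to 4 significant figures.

328.0 days

Transform rocket A's velocity into probe Beta's frame: (0.807 − 0.504)/(1 − 0.807·0.504) = 0.303/0.593272, so the relative speed is 0.51073c.
At |u| = 0.51073c, γ = (1 − 0.260845)^(−1/2) = 1.1631.
Rocket A's interval is proper; time dilation gives Δt_B = γΔτ = 1.1631 × 282 days = 328.0 days.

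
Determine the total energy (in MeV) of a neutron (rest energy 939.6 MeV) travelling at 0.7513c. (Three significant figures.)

1420 MeV

γ = 1/√(1 − β²) = 1/√(1 − 0.56445169) = 1/√0.43554831 = 1/0.659961 = 1.5152.
Total energy: E = γmc² = 1.5152 × 939.6 MeV = 1420 MeV.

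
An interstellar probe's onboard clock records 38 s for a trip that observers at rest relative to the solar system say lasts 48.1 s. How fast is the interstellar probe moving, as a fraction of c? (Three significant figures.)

γ = Δt/Δτ = 48.1/38 = 1.2658.
β = √(1 − 1/γ²) = √(1 − 0.624122) = √0.375878 = 0.613.

0.613c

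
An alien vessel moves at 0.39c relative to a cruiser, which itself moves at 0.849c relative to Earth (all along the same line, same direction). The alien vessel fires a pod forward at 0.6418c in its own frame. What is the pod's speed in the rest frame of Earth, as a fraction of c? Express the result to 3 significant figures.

First combine the pod and alien vessel (S''→S'): u₁ = (0.6418 + 0.39)/(1 + 0.6418×0.39) = 1.0318/1.250302 = 0.82524.
Then combine with the cruiser (S'→S): u = (0.82524 + 0.849)/(1 + 0.82524×0.849) = 1.67424/1.70062876 = 0.98448.

0.984c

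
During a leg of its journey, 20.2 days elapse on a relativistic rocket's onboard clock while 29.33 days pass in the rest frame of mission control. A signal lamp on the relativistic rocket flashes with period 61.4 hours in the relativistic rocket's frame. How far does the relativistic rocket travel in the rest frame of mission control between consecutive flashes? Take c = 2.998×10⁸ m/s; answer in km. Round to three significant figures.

6.98×10^10 km

The time-dilation ratio gives γ = 29.33/20.2 = 1.45198.
β = √(1 − 1/γ²) = 0.72503. Lab-frame period = γτ = 1.45198×61.4 hours = 89.152 hours. Distance = βc × γτ = 0.72503 × 2.998×10⁸ m/s × 320947.2 s = 6.9762×10^13 m = 6.98×10^10 km.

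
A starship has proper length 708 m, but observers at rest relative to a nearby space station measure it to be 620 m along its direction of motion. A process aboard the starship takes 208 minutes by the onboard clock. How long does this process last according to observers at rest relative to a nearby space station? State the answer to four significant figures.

237.5 minutes

From L = L₀/γ: γ = 708/620 = 1.14194.
The same γ dilates the second interval: 1.14194 × 208 minutes = 237.5 minutes.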